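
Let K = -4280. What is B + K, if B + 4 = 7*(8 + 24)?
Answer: -4060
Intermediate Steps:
B = 220 (B = -4 + 7*(8 + 24) = -4 + 7*32 = -4 + 224 = 220)
B + K = 220 - 4280 = -4060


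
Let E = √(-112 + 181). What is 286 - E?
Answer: 286 - √69 ≈ 277.69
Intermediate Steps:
E = √69 ≈ 8.3066
286 - E = 286 - √69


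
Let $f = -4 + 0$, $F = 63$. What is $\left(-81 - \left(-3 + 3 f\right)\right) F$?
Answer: $-4158$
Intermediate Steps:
$f = -4$
$\left(-81 - \left(-3 + 3 f\right)\right) F = \left(-81 + \left(\left(-3\right) \left(-4\right) + 3\right)\right) 63 = \left(-81 + \left(12 + 3\right)\right) 63 = \left(-81 + 15\right) 63 = \left(-66\right) 63 = -4158$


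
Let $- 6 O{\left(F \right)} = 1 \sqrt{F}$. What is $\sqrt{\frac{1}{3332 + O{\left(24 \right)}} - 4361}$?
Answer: $\frac{\sqrt{-43592553 + 4361 \sqrt{6}}}{\sqrt{9996 - \sqrt{6}}} \approx 66.038 i$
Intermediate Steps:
$O{\left(F \right)} = - \frac{\sqrt{F}}{6}$ ($O{\left(F \right)} = - \frac{1 \sqrt{F}}{6} = - \frac{\sqrt{F}}{6}$)
$\sqrt{\frac{1}{3332 + O{\left(24 \right)}} - 4361} = \sqrt{\frac{1}{3332 - \frac{\sqrt{24}}{6}} - 4361} = \sqrt{\frac{1}{3332 - \frac{2 \sqrt{6}}{6}} - 4361} = \sqrt{\frac{1}{3332 - \frac{\sqrt{6}}{3}} - 4361} = \sqrt{-4361 + \frac{1}{3332 - \frac{\sqrt{6}}{3}}}$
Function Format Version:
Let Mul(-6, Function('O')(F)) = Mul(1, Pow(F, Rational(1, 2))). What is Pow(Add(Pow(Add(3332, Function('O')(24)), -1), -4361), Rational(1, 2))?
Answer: Mul(Pow(Add(-43592553, Mul(4361, Pow(6, Rational(1, 2)))), Rational(1, 2)), Pow(Add(9996, Mul(-1, Pow(6, Rational(1, 2)))), Rational(-1, 2))) ≈ Mul(66.038, I)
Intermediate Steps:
Function('O')(F) = Mul(Rational(-1, 6), Pow(F, Rational(1, 2))) (Function('O')(F) = Mul(Rational(-1, 6), Mul(1, Pow(F, Rational(1, 2)))) = Mul(Rational(-1, 6), Pow(F, Rational(1, 2))))
Pow(Add(Pow(Add(3332, Function('O')(24)), -1), -4361), Rational(1, 2)) = Pow(Add(Pow(Add(3332, Mul(Rational(-1, 6), Pow(24, Rational(1, 2)))), -1), -4361), Rational(1, 2)) = Pow(Add(Pow(Add(3332, Mul(Rational(-1, 6), Mul(2, Pow(6, Rational(1, 2))))), -1), -4361), Rational(1, 2)) = Pow(Add(Pow(Add(3332, Mul(Rational(-1, 3), Pow(6, Rational(1, 2)))), -1), -4361), Rational(1, 2)) = Pow(Add(-4361, Pow(Add(3332, Mul(Rational(-1, 3), Pow(6, Rational(1, 2)))), -1)), Rational(1, 2))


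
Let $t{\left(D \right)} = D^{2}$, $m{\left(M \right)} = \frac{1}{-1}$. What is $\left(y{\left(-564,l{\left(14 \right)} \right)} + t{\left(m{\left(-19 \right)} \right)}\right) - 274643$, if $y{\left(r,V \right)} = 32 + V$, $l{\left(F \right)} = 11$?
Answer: $-274599$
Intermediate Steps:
$m{\left(M \right)} = -1$
$\left(y{\left(-564,l{\left(14 \right)} \right)} + t{\left(m{\left(-19 \right)} \right)}\right) - 274643 = \left(\left(32 + 11\right) + \left(-1\right)^{2}\right) - 274643 = \left(43 + 1\right) - 274643 = 44 - 274643 = -274599$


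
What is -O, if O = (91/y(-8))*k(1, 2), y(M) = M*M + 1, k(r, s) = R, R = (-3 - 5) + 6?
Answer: 14/5 ≈ 2.8000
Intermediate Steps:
R = -2 (R = -8 + 6 = -2)
k(r, s) = -2
y(M) = 1 + M**2 (y(M) = M**2 + 1 = 1 + M**2)
O = -14/5 (O = (91/(1 + (-8)**2))*(-2) = (91/(1 + 64))*(-2) = (91/65)*(-2) = ((1/65)*91)*(-2) = (7/5)*(-2) = -14/5 ≈ -2.8000)
-O = -1*(-14/5) = 14/5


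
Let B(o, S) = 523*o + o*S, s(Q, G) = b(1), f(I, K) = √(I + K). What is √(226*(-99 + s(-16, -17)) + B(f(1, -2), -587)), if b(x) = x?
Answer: 2*√(-5537 - 16*I) ≈ 0.21502 - 148.82*I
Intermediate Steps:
s(Q, G) = 1
B(o, S) = 523*o + S*o
√(226*(-99 + s(-16, -17)) + B(f(1, -2), -587)) = √(226*(-99 + 1) + √(1 - 2)*(523 - 587)) = √(226*(-98) + √(-1)*(-64)) = √(-22148 + I*(-64)) = √(-22148 - 64*I)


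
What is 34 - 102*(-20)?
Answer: 2074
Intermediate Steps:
34 - 102*(-20) = 34 + 2040 = 2074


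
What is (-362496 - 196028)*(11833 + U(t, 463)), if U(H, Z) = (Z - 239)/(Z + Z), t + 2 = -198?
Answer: -3060036264484/463 ≈ -6.6091e+9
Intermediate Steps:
t = -200 (t = -2 - 198 = -200)
U(H, Z) = (-239 + Z)/(2*Z) (U(H, Z) = (-239 + Z)/((2*Z)) = (-239 + Z)*(1/(2*Z)) = (-239 + Z)/(2*Z))
(-362496 - 196028)*(11833 + U(t, 463)) = (-362496 - 196028)*(11833 + (½)*(-239 + 463)/463) = -558524*(11833 + (½)*(1/463)*224) = -558524*(11833 + 112/463) = -558524*5478791/463 = -3060036264484/463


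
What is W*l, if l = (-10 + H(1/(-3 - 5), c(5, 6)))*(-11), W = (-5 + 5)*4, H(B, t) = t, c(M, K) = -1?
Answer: 0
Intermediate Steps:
W = 0 (W = 0*4 = 0)
l = 121 (l = (-10 - 1)*(-11) = -11*(-11) = 121)
W*l = 0*121 = 0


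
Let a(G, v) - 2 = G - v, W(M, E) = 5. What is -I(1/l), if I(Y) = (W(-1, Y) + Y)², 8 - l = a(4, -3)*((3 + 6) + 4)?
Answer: -295936/11881 ≈ -24.908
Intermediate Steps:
a(G, v) = 2 + G - v (a(G, v) = 2 + (G - v) = 2 + G - v)
l = -109 (l = 8 - (2 + 4 - 1*(-3))*((3 + 6) + 4) = 8 - (2 + 4 + 3)*(9 + 4) = 8 - 9*13 = 8 - 1*117 = 8 - 117 = -109)
I(Y) = (5 + Y)²
-I(1/l) = -(5 + 1/(-109))² = -(5 - 1/109)² = -(544/109)² = -1*295936/11881 = -295936/11881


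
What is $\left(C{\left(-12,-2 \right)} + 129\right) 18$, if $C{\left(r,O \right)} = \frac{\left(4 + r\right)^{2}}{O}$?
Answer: $1746$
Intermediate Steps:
$C{\left(r,O \right)} = \frac{\left(4 + r\right)^{2}}{O}$
$\left(C{\left(-12,-2 \right)} + 129\right) 18 = \left(\frac{\left(4 - 12\right)^{2}}{-2} + 129\right) 18 = \left(- \frac{\left(-8\right)^{2}}{2} + 129\right) 18 = \left(\left(- \frac{1}{2}\right) 64 + 129\right) 18 = \left(-32 + 129\right) 18 = 97 \cdot 18 = 1746$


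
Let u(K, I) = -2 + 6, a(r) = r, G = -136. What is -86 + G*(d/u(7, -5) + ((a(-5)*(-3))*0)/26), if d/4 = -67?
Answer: 9026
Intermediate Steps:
u(K, I) = 4
d = -268 (d = 4*(-67) = -268)
-86 + G*(d/u(7, -5) + ((a(-5)*(-3))*0)/26) = -86 - 136*(-268/4 + (-5*(-3)*0)/26) = -86 - 136*(-268*¼ + (15*0)*(1/26)) = -86 - 136*(-67 + 0*(1/26)) = -86 - 136*(-67 + 0) = -86 - 136*(-67) = -86 + 9112 = 9026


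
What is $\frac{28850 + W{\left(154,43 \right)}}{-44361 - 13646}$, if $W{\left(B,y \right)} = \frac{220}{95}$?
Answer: $- \frac{548194}{1102133} \approx -0.49739$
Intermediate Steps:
$W{\left(B,y \right)} = \frac{44}{19}$ ($W{\left(B,y \right)} = 220 \cdot \frac{1}{95} = \frac{44}{19}$)
$\frac{28850 + W{\left(154,43 \right)}}{-44361 - 13646} = \frac{28850 + \frac{44}{19}}{-44361 - 13646} = \frac{548194}{19 \left(-58007\right)} = \frac{548194}{19} \left(- \frac{1}{58007}\right) = - \frac{548194}{1102133}$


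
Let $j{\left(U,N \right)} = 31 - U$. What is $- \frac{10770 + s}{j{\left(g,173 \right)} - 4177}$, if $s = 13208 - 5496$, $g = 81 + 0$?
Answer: $\frac{18482}{4227} \approx 4.3724$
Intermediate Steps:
$g = 81$
$s = 7712$
$- \frac{10770 + s}{j{\left(g,173 \right)} - 4177} = - \frac{10770 + 7712}{\left(31 - 81\right) - 4177} = - \frac{18482}{\left(31 - 81\right) - 4177} = - \frac{18482}{-50 - 4177} = - \frac{18482}{-4227} = - \frac{18482 \left(-1\right)}{4227} = \left(-1\right) \left(- \frac{18482}{4227}\right) = \frac{18482}{4227}$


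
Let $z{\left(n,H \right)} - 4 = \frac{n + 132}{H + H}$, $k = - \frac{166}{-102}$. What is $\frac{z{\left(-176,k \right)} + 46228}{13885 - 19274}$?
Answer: $- \frac{3836134}{447287} \approx -8.5764$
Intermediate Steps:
$k = \frac{83}{51}$ ($k = \left(-166\right) \left(- \frac{1}{102}\right) = \frac{83}{51} \approx 1.6275$)
$z{\left(n,H \right)} = 4 + \frac{132 + n}{2 H}$ ($z{\left(n,H \right)} = 4 + \frac{n + 132}{H + H} = 4 + \frac{132 + n}{2 H}$)
$\frac{z{\left(-176,k \right)} + 46228}{13885 - 19274} = \frac{\frac{132 - 176 + 8 \cdot \frac{83}{51}}{2 \cdot \frac{83}{51}} + 46228}{13885 - 19274} = \frac{\frac{1}{2} \cdot \frac{51}{83} \left(132 - 176 + \frac{664}{51}\right) + 46228}{-5389} = \left(\frac{1}{2} \cdot \frac{51}{83} \left(- \frac{1580}{51}\right) + 46228\right) \left(- \frac{1}{5389}\right) = \left(- \frac{790}{83} + 46228\right) \left(- \frac{1}{5389}\right) = \frac{3836134}{83} \left(- \frac{1}{5389}\right) = - \frac{3836134}{447287}$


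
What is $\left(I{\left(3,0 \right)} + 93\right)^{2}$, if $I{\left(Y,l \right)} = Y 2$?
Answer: $9801$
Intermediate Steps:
$I{\left(Y,l \right)} = 2 Y$
$\left(I{\left(3,0 \right)} + 93\right)^{2} = \left(2 \cdot 3 + 93\right)^{2} = \left(6 + 93\right)^{2} = 99^{2} = 9801$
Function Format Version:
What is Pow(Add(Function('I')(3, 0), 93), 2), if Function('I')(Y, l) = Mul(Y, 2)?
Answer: 9801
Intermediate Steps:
Function('I')(Y, l) = Mul(2, Y)
Pow(Add(Function('I')(3, 0), 93), 2) = Pow(Add(Mul(2, 3), 93), 2) = Pow(Add(6, 93), 2) = Pow(99, 2) = 9801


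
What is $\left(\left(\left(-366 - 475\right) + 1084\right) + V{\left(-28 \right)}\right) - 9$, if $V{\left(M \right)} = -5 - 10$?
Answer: $219$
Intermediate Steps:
$V{\left(M \right)} = -15$ ($V{\left(M \right)} = -5 - 10 = -15$)
$\left(\left(\left(-366 - 475\right) + 1084\right) + V{\left(-28 \right)}\right) - 9 = \left(\left(\left(-366 - 475\right) + 1084\right) - 15\right) - 9 = \left(\left(-841 + 1084\right) - 15\right) - 9 = \left(243 - 15\right) - 9 = 228 - 9 = 219$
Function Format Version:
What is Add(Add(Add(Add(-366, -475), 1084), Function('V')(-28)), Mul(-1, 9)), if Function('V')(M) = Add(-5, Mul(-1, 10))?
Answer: 219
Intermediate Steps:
Function('V')(M) = -15 (Function('V')(M) = Add(-5, -10) = -15)
Add(Add(Add(Add(-366, -475), 1084), Function('V')(-28)), Mul(-1, 9)) = Add(Add(Add(Add(-366, -475), 1084), -15), Mul(-1, 9)) = Add(Add(Add(-841, 1084), -15), -9) = Add(Add(243, -15), -9) = Add(228, -9) = 219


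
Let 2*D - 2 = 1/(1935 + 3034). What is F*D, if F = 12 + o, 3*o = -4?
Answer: 53008/4969 ≈ 10.668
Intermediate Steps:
o = -4/3 (o = (⅓)*(-4) = -4/3 ≈ -1.3333)
F = 32/3 (F = 12 - 4/3 = 32/3 ≈ 10.667)
D = 9939/9938 (D = 1 + 1/(2*(1935 + 3034)) = 1 + (½)/4969 = 1 + (½)*(1/4969) = 1 + 1/9938 = 9939/9938 ≈ 1.0001)
F*D = (32/3)*(9939/9938) = 53008/4969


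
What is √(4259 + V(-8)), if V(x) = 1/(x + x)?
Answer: √68143/4 ≈ 65.260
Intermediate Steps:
V(x) = 1/(2*x)
√(4259 + V(-8)) = √(4259 + (½)/(-8)) = √(4259 + (½)*(-⅛)) = √(4259 - 1/16) = √(68143/16) = √68143/4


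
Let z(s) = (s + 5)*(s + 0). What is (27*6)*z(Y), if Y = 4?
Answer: 5832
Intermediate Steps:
z(s) = s*(5 + s) (z(s) = (5 + s)*s = s*(5 + s))
(27*6)*z(Y) = (27*6)*(4*(5 + 4)) = 162*(4*9) = 162*36 = 5832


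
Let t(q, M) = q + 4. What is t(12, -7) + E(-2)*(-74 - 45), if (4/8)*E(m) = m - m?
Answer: 16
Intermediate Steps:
t(q, M) = 4 + q
E(m) = 0 (E(m) = 2*(m - m) = 2*0 = 0)
t(12, -7) + E(-2)*(-74 - 45) = (4 + 12) + 0*(-74 - 45) = 16 + 0*(-119) = 16 + 0 = 16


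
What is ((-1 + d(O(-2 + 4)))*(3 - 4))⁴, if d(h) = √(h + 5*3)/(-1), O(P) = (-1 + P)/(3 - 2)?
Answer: 625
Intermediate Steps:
O(P) = -1 + P (O(P) = (-1 + P)/1 = (-1 + P)*1 = -1 + P)
d(h) = -√(15 + h) (d(h) = √(h + 15)*(-1) = √(15 + h)*(-1) = -√(15 + h))
((-1 + d(O(-2 + 4)))*(3 - 4))⁴ = ((-1 - √(15 + (-1 + (-2 + 4))))*(3 - 4))⁴ = ((-1 - √(15 + (-1 + 2)))*(-1))⁴ = ((-1 - √(15 + 1))*(-1))⁴ = ((-1 - √16)*(-1))⁴ = ((-1 - 1*4)*(-1))⁴ = ((-1 - 4)*(-1))⁴ = (-5*(-1))⁴ = 5⁴ = 625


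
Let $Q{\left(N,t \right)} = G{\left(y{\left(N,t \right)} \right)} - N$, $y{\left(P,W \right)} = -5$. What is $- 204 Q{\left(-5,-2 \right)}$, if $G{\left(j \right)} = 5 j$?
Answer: $4080$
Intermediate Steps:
$Q{\left(N,t \right)} = -25 - N$ ($Q{\left(N,t \right)} = 5 \left(-5\right) - N = -25 - N$)
$- 204 Q{\left(-5,-2 \right)} = - 204 \left(-25 - -5\right) = - 204 \left(-25 + 5\right) = \left(-204\right) \left(-20\right) = 4080$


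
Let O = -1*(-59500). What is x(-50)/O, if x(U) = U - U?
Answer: 0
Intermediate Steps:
x(U) = 0
O = 59500
x(-50)/O = 0/59500 = 0*(1/59500) = 0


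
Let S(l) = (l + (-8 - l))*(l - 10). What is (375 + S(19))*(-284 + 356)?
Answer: 21816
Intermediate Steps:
S(l) = 80 - 8*l (S(l) = -8*(-10 + l) = 80 - 8*l)
(375 + S(19))*(-284 + 356) = (375 + (80 - 8*19))*(-284 + 356) = (375 + (80 - 152))*72 = (375 - 72)*72 = 303*72 = 21816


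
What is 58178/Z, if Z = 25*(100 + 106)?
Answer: 29089/2575 ≈ 11.297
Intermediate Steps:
Z = 5150 (Z = 25*206 = 5150)
58178/Z = 58178/5150 = 58178*(1/5150) = 29089/2575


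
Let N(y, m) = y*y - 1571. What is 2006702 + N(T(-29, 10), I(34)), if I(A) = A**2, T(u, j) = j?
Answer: 2005231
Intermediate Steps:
N(y, m) = -1571 + y**2 (N(y, m) = y**2 - 1571 = -1571 + y**2)
2006702 + N(T(-29, 10), I(34)) = 2006702 + (-1571 + 10**2) = 2006702 + (-1571 + 100) = 2006702 - 1471 = 2005231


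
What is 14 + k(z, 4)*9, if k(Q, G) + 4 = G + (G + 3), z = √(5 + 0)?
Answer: 77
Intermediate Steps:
z = √5 ≈ 2.2361
k(Q, G) = -1 + 2*G (k(Q, G) = -4 + (G + (G + 3)) = -4 + (G + (3 + G)) = -4 + (3 + 2*G) = -1 + 2*G)
14 + k(z, 4)*9 = 14 + (-1 + 2*4)*9 = 14 + (-1 + 8)*9 = 14 + 7*9 = 14 + 63 = 77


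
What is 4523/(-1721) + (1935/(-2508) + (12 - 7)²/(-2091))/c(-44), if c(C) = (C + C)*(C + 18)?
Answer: -18092538320419/6883307965248 ≈ -2.6285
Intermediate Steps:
c(C) = 2*C*(18 + C) (c(C) = (2*C)*(18 + C) = 2*C*(18 + C))
4523/(-1721) + (1935/(-2508) + (12 - 7)²/(-2091))/c(-44) = 4523/(-1721) + (1935/(-2508) + (12 - 7)²/(-2091))/((2*(-44)*(18 - 44))) = 4523*(-1/1721) + (1935*(-1/2508) + 5²*(-1/2091))/((2*(-44)*(-26))) = -4523/1721 + (-645/836 + 25*(-1/2091))/2288 = -4523/1721 + (-645/836 - 25/2091)*(1/2288) = -4523/1721 - 1369595/1748076*1/2288 = -4523/1721 - 1369595/3999597888 = -18092538320419/6883307965248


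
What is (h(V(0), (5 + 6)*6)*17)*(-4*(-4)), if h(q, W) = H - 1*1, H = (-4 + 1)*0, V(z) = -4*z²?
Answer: -272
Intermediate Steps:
H = 0 (H = -3*0 = 0)
h(q, W) = -1 (h(q, W) = 0 - 1*1 = 0 - 1 = -1)
(h(V(0), (5 + 6)*6)*17)*(-4*(-4)) = (-1*17)*(-4*(-4)) = -(-17)*(-16) = -17*16 = -272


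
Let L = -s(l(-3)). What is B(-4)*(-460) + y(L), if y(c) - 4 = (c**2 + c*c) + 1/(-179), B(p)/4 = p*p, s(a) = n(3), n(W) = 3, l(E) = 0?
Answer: -5265823/179 ≈ -29418.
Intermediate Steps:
s(a) = 3
B(p) = 4*p**2 (B(p) = 4*(p*p) = 4*p**2)
L = -3 (L = -1*3 = -3)
y(c) = 715/179 + 2*c**2 (y(c) = 4 + ((c**2 + c*c) + 1/(-179)) = 4 + ((c**2 + c**2) - 1/179) = 4 + (2*c**2 - 1/179) = 4 + (-1/179 + 2*c**2) = 715/179 + 2*c**2)
B(-4)*(-460) + y(L) = (4*(-4)**2)*(-460) + (715/179 + 2*(-3)**2) = (4*16)*(-460) + (715/179 + 2*9) = 64*(-460) + (715/179 + 18) = -29440 + 3937/179 = -5265823/179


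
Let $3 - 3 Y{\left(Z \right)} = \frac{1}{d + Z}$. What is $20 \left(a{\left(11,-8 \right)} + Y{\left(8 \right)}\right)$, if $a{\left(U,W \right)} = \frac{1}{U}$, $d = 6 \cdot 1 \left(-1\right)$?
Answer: $\frac{610}{33} \approx 18.485$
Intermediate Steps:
$d = -6$ ($d = 6 \left(-1\right) = -6$)
$Y{\left(Z \right)} = 1 - \frac{1}{3 \left(-6 + Z\right)}$
$20 \left(a{\left(11,-8 \right)} + Y{\left(8 \right)}\right) = 20 \left(\frac{1}{11} + \frac{- \frac{19}{3} + 8}{-6 + 8}\right) = 20 \left(\frac{1}{11} + \frac{1}{2} \cdot \frac{5}{3}\right) = 20 \left(\frac{1}{11} + \frac{5}{6}\right) = 20 \cdot \frac{61}{66} = \frac{610}{33}$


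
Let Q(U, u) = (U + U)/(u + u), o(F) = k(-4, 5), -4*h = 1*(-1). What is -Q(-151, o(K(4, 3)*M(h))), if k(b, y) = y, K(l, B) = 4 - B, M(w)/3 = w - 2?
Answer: 151/5 ≈ 30.200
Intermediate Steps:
h = ¼ (h = -(-1)/4 = -¼*(-1) = ¼ ≈ 0.25000)
M(w) = -6 + 3*w (M(w) = 3*(w - 2) = 3*(-2 + w) = -6 + 3*w)
o(F) = 5
Q(U, u) = U/u (Q(U, u) = (2*U)/((2*u)) = (2*U)*(1/(2*u)) = U/u)
-Q(-151, o(K(4, 3)*M(h))) = -(-151)/5 = -1*(-151/5) = 151/5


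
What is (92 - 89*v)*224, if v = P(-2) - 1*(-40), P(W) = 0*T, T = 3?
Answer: -776832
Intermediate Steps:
P(W) = 0 (P(W) = 0*3 = 0)
v = 40 (v = 0 - 1*(-40) = 0 + 40 = 40)
(92 - 89*v)*224 = (92 - 89*40)*224 = (92 - 3560)*224 = -3468*224 = -776832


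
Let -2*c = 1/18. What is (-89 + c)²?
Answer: 10272025/1296 ≈ 7925.9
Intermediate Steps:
c = -1/36 (c = -½/18 = -½*1/18 = -1/36 ≈ -0.027778)
(-89 + c)² = (-89 - 1/36)² = (-3205/36)² = 10272025/1296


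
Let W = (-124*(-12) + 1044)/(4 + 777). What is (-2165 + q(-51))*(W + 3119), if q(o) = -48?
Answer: -5396336323/781 ≈ -6.9095e+6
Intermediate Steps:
W = 2532/781 (W = (1488 + 1044)/781 = 2532*(1/781) = 2532/781 ≈ 3.2420)
(-2165 + q(-51))*(W + 3119) = (-2165 - 48)*(2532/781 + 3119) = -2213*2438471/781 = -5396336323/781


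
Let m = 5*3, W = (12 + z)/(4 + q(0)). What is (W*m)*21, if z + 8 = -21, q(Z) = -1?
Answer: -1785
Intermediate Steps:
z = -29 (z = -8 - 21 = -29)
W = -17/3 (W = (12 - 29)/(4 - 1) = -17/3 ≈ -5.6667)
m = 15
(W*m)*21 = -17/3*15*21 = -85*21 = -1785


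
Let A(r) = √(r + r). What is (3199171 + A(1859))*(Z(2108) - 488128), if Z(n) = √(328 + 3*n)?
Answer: -2*(244064 - √1663)*(3199171 + 13*√22) ≈ -1.5614e+12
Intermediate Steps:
A(r) = √2*√r (A(r) = √(2*r) = √2*√r)
(3199171 + A(1859))*(Z(2108) - 488128) = (3199171 + √2*√1859)*(√(328 + 3*2108) - 488128) = (3199171 + √2*(13*√11))*(√(328 + 6324) - 488128) = (3199171 + 13*√22)*(√6652 - 488128) = (3199171 + 13*√22)*(2*√1663 - 488128) = (3199171 + 13*√22)*(-488128 + 2*√1663) = (-488128 + 2*√1663)*(3199171 + 13*√22)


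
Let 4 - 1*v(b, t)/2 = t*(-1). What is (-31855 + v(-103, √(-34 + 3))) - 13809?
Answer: -45656 + 2*I*√31 ≈ -45656.0 + 11.136*I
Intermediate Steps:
v(b, t) = 8 + 2*t (v(b, t) = 8 - 2*t*(-1) = 8 - (-2)*t = 8 + 2*t)
(-31855 + v(-103, √(-34 + 3))) - 13809 = (-31855 + (8 + 2*√(-34 + 3))) - 13809 = (-31855 + (8 + 2*√(-31))) - 13809 = (-31855 + (8 + 2*(I*√31))) - 13809 = (-31855 + (8 + 2*I*√31)) - 13809 = (-31847 + 2*I*√31) - 13809 = -45656 + 2*I*√31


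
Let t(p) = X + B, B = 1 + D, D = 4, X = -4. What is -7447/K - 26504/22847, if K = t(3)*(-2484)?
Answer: 104305673/56751948 ≈ 1.8379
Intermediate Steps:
B = 5 (B = 1 + 4 = 5)
t(p) = 1 (t(p) = -4 + 5 = 1)
K = -2484 (K = 1*(-2484) = -2484)
-7447/K - 26504/22847 = -7447/(-2484) - 26504/22847 = -7447*(-1/2484) - 26504*1/22847 = 7447/2484 - 26504/22847 = 104305673/56751948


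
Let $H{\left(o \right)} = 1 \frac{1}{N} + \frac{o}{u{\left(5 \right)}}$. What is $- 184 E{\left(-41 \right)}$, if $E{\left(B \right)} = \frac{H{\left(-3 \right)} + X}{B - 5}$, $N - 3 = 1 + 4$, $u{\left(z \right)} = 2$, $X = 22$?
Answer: $\frac{165}{2} \approx 82.5$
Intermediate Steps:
$N = 8$ ($N = 3 + \left(1 + 4\right) = 3 + 5 = 8$)
$H{\left(o \right)} = \frac{1}{8} + \frac{o}{2}$ ($H{\left(o \right)} = 1 \cdot \frac{1}{8} + \frac{o}{2} = 1 \cdot \frac{1}{8} + o \frac{1}{2} = \frac{1}{8} + \frac{o}{2}$)
$E{\left(B \right)} = \frac{165}{8 \left(-5 + B\right)}$ ($E{\left(B \right)} = \frac{\left(\frac{1}{8} + \frac{1}{2} \left(-3\right)\right) + 22}{B - 5} = \frac{\left(\frac{1}{8} - \frac{3}{2}\right) + 22}{-5 + B} = \frac{- \frac{11}{8} + 22}{-5 + B} = \frac{165}{8 \left(-5 + B\right)}$)
$- 184 E{\left(-41 \right)} = - 184 \frac{165}{8 \left(-5 - 41\right)} = - 184 \frac{165}{8 \left(-46\right)} = - 184 \cdot \frac{165}{8} \left(- \frac{1}{46}\right) = \left(-184\right) \left(- \frac{165}{368}\right) = \frac{165}{2}$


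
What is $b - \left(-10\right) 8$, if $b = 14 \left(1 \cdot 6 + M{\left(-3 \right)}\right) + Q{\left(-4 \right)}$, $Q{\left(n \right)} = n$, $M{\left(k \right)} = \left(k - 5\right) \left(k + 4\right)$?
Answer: $48$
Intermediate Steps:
$M{\left(k \right)} = \left(-5 + k\right) \left(4 + k\right)$
$b = -32$ ($b = 14 \left(1 \cdot 6 - \left(17 - 9\right)\right) - 4 = 14 \left(6 + \left(-20 + 9 + 3\right)\right) - 4 = 14 \left(6 - 8\right) - 4 = 14 \left(-2\right) - 4 = -28 - 4 = -32$)
$b - \left(-10\right) 8 = -32 - \left(-10\right) 8 = -32 - -80 = -32 + 80 = 48$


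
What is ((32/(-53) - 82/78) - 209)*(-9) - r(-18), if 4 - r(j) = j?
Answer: 1291114/689 ≈ 1873.9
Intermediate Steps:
r(j) = 4 - j
((32/(-53) - 82/78) - 209)*(-9) - r(-18) = ((32/(-53) - 82/78) - 209)*(-9) - (4 - 1*(-18)) = ((32*(-1/53) - 82*1/78) - 209)*(-9) - (4 + 18) = ((-32/53 - 41/39) - 209)*(-9) - 1*22 = (-3421/2067 - 209)*(-9) - 22 = -435424/2067*(-9) - 22 = 1306272/689 - 22 = 1291114/689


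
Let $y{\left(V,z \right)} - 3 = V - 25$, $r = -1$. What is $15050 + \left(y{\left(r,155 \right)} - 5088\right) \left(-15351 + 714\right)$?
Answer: $74824757$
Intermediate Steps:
$y{\left(V,z \right)} = -22 + V$ ($y{\left(V,z \right)} = 3 + \left(V - 25\right) = 3 + \left(-25 + V\right) = -22 + V$)
$15050 + \left(y{\left(r,155 \right)} - 5088\right) \left(-15351 + 714\right) = 15050 + \left(\left(-22 - 1\right) - 5088\right) \left(-15351 + 714\right) = 15050 + \left(-23 - 5088\right) \left(-14637\right) = 15050 - -74809707 = 15050 + 74809707 = 74824757$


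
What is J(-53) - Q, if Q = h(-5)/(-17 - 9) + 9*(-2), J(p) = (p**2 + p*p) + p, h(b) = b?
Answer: 145153/26 ≈ 5582.8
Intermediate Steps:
J(p) = p + 2*p**2 (J(p) = (p**2 + p**2) + p = 2*p**2 + p = p + 2*p**2)
Q = -463/26 (Q = -5/(-17 - 9) + 9*(-2) = -5/(-26) - 18 = -1/26*(-5) - 18 = 5/26 - 18 = -463/26 ≈ -17.808)
J(-53) - Q = -53*(1 + 2*(-53)) - 1*(-463/26) = -53*(1 - 106) + 463/26 = -53*(-105) + 463/26 = 5565 + 463/26 = 145153/26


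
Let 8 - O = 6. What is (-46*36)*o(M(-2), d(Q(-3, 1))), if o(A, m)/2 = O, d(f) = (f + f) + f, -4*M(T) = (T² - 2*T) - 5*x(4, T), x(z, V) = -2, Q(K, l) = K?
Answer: -6624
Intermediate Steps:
M(T) = -5/2 + T/2 - T²/4 (M(T) = -((T² - 2*T) - 5*(-2))/4 = -((T² - 2*T) + 10)/4 = -(10 + T² - 2*T)/4 = -5/2 + T/2 - T²/4)
d(f) = 3*f (d(f) = 2*f + f = 3*f)
O = 2 (O = 8 - 1*6 = 8 - 6 = 2)
o(A, m) = 4 (o(A, m) = 2*2 = 4)
(-46*36)*o(M(-2), d(Q(-3, 1))) = -46*36*4 = -1656*4 = -6624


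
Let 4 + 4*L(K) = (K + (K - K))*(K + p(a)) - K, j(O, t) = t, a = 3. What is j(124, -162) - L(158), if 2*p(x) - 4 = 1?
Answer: -25845/4 ≈ -6461.3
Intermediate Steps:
p(x) = 5/2 (p(x) = 2 + (1/2)*1 = 2 + 1/2 = 5/2)
L(K) = -1 - K/4 + K*(5/2 + K)/4 (L(K) = -1 + ((K + (K - K))*(K + 5/2) - K)/4 = -1 + ((K + 0)*(5/2 + K) - K)/4 = -1 + (K*(5/2 + K) - K)/4 = -1 + (-K + K*(5/2 + K))/4 = -1 + (-K/4 + K*(5/2 + K)/4) = -1 - K/4 + K*(5/2 + K)/4)
j(124, -162) - L(158) = -162 - (-1 + (1/4)*158**2 + (3/8)*158) = -162 - (-1 + (1/4)*24964 + 237/4) = -162 - (-1 + 6241 + 237/4) = -162 - 1*25197/4 = -162 - 25197/4 = -25845/4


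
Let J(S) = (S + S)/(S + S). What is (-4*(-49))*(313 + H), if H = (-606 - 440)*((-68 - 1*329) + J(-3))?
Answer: 81247684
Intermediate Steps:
J(S) = 1 (J(S) = (2*S)/((2*S)) = (2*S)*(1/(2*S)) = 1)
H = 414216 (H = (-606 - 440)*((-68 - 1*329) + 1) = -1046*((-68 - 329) + 1) = -1046*(-397 + 1) = -1046*(-396) = 414216)
(-4*(-49))*(313 + H) = (-4*(-49))*(313 + 414216) = 196*414529 = 81247684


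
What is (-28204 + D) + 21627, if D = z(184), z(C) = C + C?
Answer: -6209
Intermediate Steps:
z(C) = 2*C
D = 368 (D = 2*184 = 368)
(-28204 + D) + 21627 = (-28204 + 368) + 21627 = -27836 + 21627 = -6209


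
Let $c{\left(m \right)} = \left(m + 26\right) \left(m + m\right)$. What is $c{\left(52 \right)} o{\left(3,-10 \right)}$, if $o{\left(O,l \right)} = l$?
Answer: $-81120$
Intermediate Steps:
$c{\left(m \right)} = 2 m \left(26 + m\right)$ ($c{\left(m \right)} = \left(26 + m\right) 2 m = 2 m \left(26 + m\right)$)
$c{\left(52 \right)} o{\left(3,-10 \right)} = 2 \cdot 52 \left(26 + 52\right) \left(-10\right) = 2 \cdot 52 \cdot 78 \left(-10\right) = 8112 \left(-10\right) = -81120$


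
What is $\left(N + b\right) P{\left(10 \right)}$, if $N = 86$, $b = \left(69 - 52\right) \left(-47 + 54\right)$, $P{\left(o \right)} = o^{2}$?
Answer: $20500$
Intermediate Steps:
$b = 119$ ($b = 17 \cdot 7 = 119$)
$\left(N + b\right) P{\left(10 \right)} = \left(86 + 119\right) 10^{2} = 205 \cdot 100 = 20500$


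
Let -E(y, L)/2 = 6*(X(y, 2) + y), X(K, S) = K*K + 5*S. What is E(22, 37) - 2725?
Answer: -8917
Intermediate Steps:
X(K, S) = K**2 + 5*S
E(y, L) = -120 - 12*y - 12*y**2 (E(y, L) = -12*((y**2 + 5*2) + y) = -12*((y**2 + 10) + y) = -12*((10 + y**2) + y) = -12*(10 + y + y**2) = -2*(60 + 6*y + 6*y**2) = -120 - 12*y - 12*y**2)
E(22, 37) - 2725 = (-120 - 12*22 - 12*22**2) - 2725 = (-120 - 264 - 12*484) - 2725 = (-120 - 264 - 5808) - 2725 = -6192 - 2725 = -8917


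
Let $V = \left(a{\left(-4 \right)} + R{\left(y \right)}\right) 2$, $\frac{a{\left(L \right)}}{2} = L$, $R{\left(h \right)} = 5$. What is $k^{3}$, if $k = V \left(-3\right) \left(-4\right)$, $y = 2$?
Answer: $-373248$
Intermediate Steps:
$a{\left(L \right)} = 2 L$
$V = -6$ ($V = \left(2 \left(-4\right) + 5\right) 2 = \left(-8 + 5\right) 2 = \left(-3\right) 2 = -6$)
$k = -72$ ($k = \left(-6\right) \left(-3\right) \left(-4\right) = 18 \left(-4\right) = -72$)
$k^{3} = \left(-72\right)^{3} = -373248$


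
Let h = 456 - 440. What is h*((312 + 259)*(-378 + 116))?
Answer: -2393632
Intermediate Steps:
h = 16
h*((312 + 259)*(-378 + 116)) = 16*((312 + 259)*(-378 + 116)) = 16*(571*(-262)) = 16*(-149602) = -2393632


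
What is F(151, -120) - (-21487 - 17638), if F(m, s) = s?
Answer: 39005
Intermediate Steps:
F(151, -120) - (-21487 - 17638) = -120 - (-21487 - 17638) = -120 - 1*(-39125) = -120 + 39125 = 39005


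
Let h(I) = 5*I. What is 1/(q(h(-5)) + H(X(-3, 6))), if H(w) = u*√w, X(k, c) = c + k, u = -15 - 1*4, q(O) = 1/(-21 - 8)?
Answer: 29/910802 - 15979*√3/910802 ≈ -0.030355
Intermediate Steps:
q(O) = -1/29 (q(O) = 1/(-29) = -1/29)
u = -19 (u = -15 - 4 = -19)
H(w) = -19*√w
1/(q(h(-5)) + H(X(-3, 6))) = 1/(-1/29 - 19*√(6 - 3)) = 1/(-1/29 - 19*√3)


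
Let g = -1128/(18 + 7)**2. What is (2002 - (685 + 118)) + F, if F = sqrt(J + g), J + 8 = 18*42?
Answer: 1199 + 2*sqrt(116593)/25 ≈ 1226.3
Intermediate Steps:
J = 748 (J = -8 + 18*42 = -8 + 756 = 748)
g = -1128/625 (g = -1128/(25**2) = -1128/625 ≈ -1.8048)
F = 2*sqrt(116593)/25 (F = sqrt(748 - 1128/625) = sqrt(466372/625) = 2*sqrt(116593)/25 ≈ 27.317)
(2002 - (685 + 118)) + F = (2002 - (685 + 118)) + 2*sqrt(116593)/25 = (2002 - 1*803) + 2*sqrt(116593)/25 = (2002 - 803) + 2*sqrt(116593)/25 = 1199 + 2*sqrt(116593)/25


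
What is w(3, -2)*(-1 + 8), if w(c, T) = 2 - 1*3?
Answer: -7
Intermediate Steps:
w(c, T) = -1 (w(c, T) = 2 - 3 = -1)
w(3, -2)*(-1 + 8) = -(-1 + 8) = -1*7 = -7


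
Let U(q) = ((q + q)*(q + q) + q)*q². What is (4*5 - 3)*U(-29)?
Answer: 47680495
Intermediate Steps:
U(q) = q²*(q + 4*q²) (U(q) = ((2*q)*(2*q) + q)*q² = (4*q² + q)*q² = (q + 4*q²)*q² = q²*(q + 4*q²))
(4*5 - 3)*U(-29) = (4*5 - 3)*((-29)³*(1 + 4*(-29))) = (20 - 3)*(-24389*(1 - 116)) = 17*(-24389*(-115)) = 17*2804735 = 47680495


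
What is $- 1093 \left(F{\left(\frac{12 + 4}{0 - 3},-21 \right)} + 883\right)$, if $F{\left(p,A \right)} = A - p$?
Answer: $- \frac{2843986}{3} \approx -9.48 \cdot 10^{5}$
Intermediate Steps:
$- 1093 \left(F{\left(\frac{12 + 4}{0 - 3},-21 \right)} + 883\right) = - 1093 \left(\left(-21 - \frac{12 + 4}{0 - 3}\right) + 883\right) = - 1093 \left(\left(-21 - \frac{16}{-3}\right) + 883\right) = - 1093 \left(\left(-21 - 16 \left(- \frac{1}{3}\right)\right) + 883\right) = - 1093 \left(\left(-21 - - \frac{16}{3}\right) + 883\right) = - 1093 \left(\left(-21 + \frac{16}{3}\right) + 883\right) = - 1093 \left(- \frac{47}{3} + 883\right) = \left(-1093\right) \frac{2602}{3} = - \frac{2843986}{3}$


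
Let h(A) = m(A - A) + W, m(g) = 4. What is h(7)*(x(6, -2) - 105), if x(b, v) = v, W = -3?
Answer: -107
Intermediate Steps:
h(A) = 1 (h(A) = 4 - 3 = 1)
h(7)*(x(6, -2) - 105) = 1*(-2 - 105) = 1*(-107) = -107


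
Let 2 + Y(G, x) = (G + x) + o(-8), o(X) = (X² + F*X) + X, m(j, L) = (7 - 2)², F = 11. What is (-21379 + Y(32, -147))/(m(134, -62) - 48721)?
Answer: 897/2029 ≈ 0.44209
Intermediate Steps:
m(j, L) = 25 (m(j, L) = 5² = 25)
o(X) = X² + 12*X (o(X) = (X² + 11*X) + X = X² + 12*X)
Y(G, x) = -34 + G + x (Y(G, x) = -2 + ((G + x) - 8*(12 - 8)) = -2 + ((G + x) - 8*4) = -2 + ((G + x) - 32) = -2 + (-32 + G + x) = -34 + G + x)
(-21379 + Y(32, -147))/(m(134, -62) - 48721) = (-21379 + (-34 + 32 - 147))/(25 - 48721) = (-21379 - 149)/(-48696) = -21528*(-1/48696) = 897/2029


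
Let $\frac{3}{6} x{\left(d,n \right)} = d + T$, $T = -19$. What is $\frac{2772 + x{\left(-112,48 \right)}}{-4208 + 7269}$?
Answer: $\frac{2510}{3061} \approx 0.81999$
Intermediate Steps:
$x{\left(d,n \right)} = -38 + 2 d$ ($x{\left(d,n \right)} = 2 \left(d - 19\right) = 2 \left(-19 + d\right) = -38 + 2 d$)
$\frac{2772 + x{\left(-112,48 \right)}}{-4208 + 7269} = \frac{2772 + \left(-38 + 2 \left(-112\right)\right)}{-4208 + 7269} = \frac{2772 - 262}{3061} = \left(2772 - 262\right) \frac{1}{3061} = 2510 \cdot \frac{1}{3061} = \frac{2510}{3061}$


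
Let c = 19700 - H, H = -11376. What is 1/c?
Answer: 1/31076 ≈ 3.2179e-5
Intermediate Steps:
c = 31076 (c = 19700 - 1*(-11376) = 19700 + 11376 = 31076)
1/c = 1/31076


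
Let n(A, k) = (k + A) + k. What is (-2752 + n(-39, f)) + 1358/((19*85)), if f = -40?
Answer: -4635307/1615 ≈ -2870.2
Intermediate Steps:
n(A, k) = A + 2*k (n(A, k) = (A + k) + k = A + 2*k)
(-2752 + n(-39, f)) + 1358/((19*85)) = (-2752 + (-39 + 2*(-40))) + 1358/((19*85)) = (-2752 + (-39 - 80)) + 1358/1615 = (-2752 - 119) + 1358*(1/1615) = -2871 + 1358/1615 = -4635307/1615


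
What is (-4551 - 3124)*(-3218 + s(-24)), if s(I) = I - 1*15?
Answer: 24997475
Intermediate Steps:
s(I) = -15 + I (s(I) = I - 15 = -15 + I)
(-4551 - 3124)*(-3218 + s(-24)) = (-4551 - 3124)*(-3218 + (-15 - 24)) = -7675*(-3218 - 39) = -7675*(-3257) = 24997475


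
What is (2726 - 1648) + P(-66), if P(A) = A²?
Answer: 5434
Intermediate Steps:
(2726 - 1648) + P(-66) = (2726 - 1648) + (-66)² = 1078 + 4356 = 5434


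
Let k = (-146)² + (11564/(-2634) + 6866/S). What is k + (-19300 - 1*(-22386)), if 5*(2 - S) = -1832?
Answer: 9871952599/404319 ≈ 24416.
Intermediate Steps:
S = 1842/5 (S = 2 - ⅕*(-1832) = 2 + 1832/5 = 1842/5 ≈ 368.40)
k = 8624224165/404319 (k = (-146)² + (11564/(-2634) + 6866/(1842/5)) = 21316 + (11564*(-1/2634) + 6866*(5/1842)) = 21316 + (-5782/1317 + 17165/921) = 21316 + 5760361/404319 = 8624224165/404319 ≈ 21330.)
k + (-19300 - 1*(-22386)) = 8624224165/404319 + (-19300 - 1*(-22386)) = 8624224165/404319 + (-19300 + 22386) = 8624224165/404319 + 3086 = 9871952599/404319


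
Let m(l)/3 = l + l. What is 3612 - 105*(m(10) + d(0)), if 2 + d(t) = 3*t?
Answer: -2478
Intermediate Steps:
m(l) = 6*l (m(l) = 3*(l + l) = 3*(2*l) = 6*l)
d(t) = -2 + 3*t
3612 - 105*(m(10) + d(0)) = 3612 - 105*(6*10 + (-2 + 3*0)) = 3612 - 105*(60 + (-2 + 0)) = 3612 - 105*(60 - 2) = 3612 - 105*58 = 3612 - 1*6090 = 3612 - 6090 = -2478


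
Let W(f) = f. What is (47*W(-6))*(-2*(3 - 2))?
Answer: 564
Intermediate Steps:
(47*W(-6))*(-2*(3 - 2)) = (47*(-6))*(-2*(3 - 2)) = -(-564) = -282*(-2) = 564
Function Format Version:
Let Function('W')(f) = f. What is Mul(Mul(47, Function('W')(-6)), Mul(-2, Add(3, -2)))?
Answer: 564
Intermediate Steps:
Mul(Mul(47, Function('W')(-6)), Mul(-2, Add(3, -2))) = Mul(Mul(47, -6), Mul(-2, Add(3, -2))) = Mul(-282, Mul(-2, 1)) = Mul(-282, -2) = 564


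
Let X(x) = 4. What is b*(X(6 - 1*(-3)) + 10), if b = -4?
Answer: -56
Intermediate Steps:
b*(X(6 - 1*(-3)) + 10) = -4*(4 + 10) = -4*14 = -56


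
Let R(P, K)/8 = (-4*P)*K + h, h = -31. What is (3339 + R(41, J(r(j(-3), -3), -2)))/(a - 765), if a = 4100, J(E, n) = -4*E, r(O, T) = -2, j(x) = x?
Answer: -1481/667 ≈ -2.2204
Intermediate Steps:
R(P, K) = -248 - 32*K*P (R(P, K) = 8*((-4*P)*K - 31) = 8*(-4*K*P - 31) = 8*(-31 - 4*K*P) = -248 - 32*K*P)
(3339 + R(41, J(r(j(-3), -3), -2)))/(a - 765) = (3339 + (-248 - 32*(-4*(-2))*41))/(4100 - 765) = (3339 + (-248 - 32*8*41))/3335 = (3339 + (-248 - 10496))*(1/3335) = (3339 - 10744)*(1/3335) = -7405*1/3335 = -1481/667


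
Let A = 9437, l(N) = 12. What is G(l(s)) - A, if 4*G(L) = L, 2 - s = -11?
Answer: -9434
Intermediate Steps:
s = 13 (s = 2 - 1*(-11) = 2 + 11 = 13)
G(L) = L/4
G(l(s)) - A = (¼)*12 - 1*9437 = 3 - 9437 = -9434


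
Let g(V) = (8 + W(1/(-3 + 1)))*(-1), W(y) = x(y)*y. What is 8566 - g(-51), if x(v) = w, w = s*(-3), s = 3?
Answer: 17157/2 ≈ 8578.5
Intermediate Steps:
w = -9 (w = 3*(-3) = -9)
x(v) = -9
W(y) = -9*y
g(V) = -25/2 (g(V) = (8 - 9/(-3 + 1))*(-1) = (8 - 9/(-2))*(-1) = (8 - 9*(-½))*(-1) = (8 + 9/2)*(-1) = (25/2)*(-1) = -25/2)
8566 - g(-51) = 8566 - 1*(-25/2) = 8566 + 25/2 = 17157/2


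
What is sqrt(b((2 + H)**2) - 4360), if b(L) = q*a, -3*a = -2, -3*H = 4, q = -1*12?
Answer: 4*I*sqrt(273) ≈ 66.091*I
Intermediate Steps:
q = -12
H = -4/3 (H = -1/3*4 = -4/3 ≈ -1.3333)
a = 2/3 (a = -1/3*(-2) = 2/3 ≈ 0.66667)
b(L) = -8 (b(L) = -12*2/3 = -8)
sqrt(b((2 + H)**2) - 4360) = sqrt(-8 - 4360) = sqrt(-4368) = 4*I*sqrt(273)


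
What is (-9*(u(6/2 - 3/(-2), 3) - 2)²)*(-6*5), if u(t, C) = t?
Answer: 3375/2 ≈ 1687.5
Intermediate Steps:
(-9*(u(6/2 - 3/(-2), 3) - 2)²)*(-6*5) = (-9*((6/2 - 3/(-2)) - 2)²)*(-6*5) = -9*((6*(½) - 3*(-½)) - 2)²*(-30) = -9*((3 + 3/2) - 2)²*(-30) = -9*(9/2 - 2)²*(-30) = -9*(5/2)²*(-30) = -9*25/4*(-30) = -225/4*(-30) = 3375/2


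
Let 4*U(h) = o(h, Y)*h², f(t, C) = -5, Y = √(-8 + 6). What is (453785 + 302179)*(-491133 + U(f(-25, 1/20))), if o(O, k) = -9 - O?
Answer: -371297766312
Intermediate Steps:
Y = I*√2 (Y = √(-2) = I*√2 ≈ 1.4142*I)
U(h) = h²*(-9 - h)/4 (U(h) = ((-9 - h)*h²)/4 = (h²*(-9 - h))/4 = h²*(-9 - h)/4)
(453785 + 302179)*(-491133 + U(f(-25, 1/20))) = (453785 + 302179)*(-491133 + (¼)*(-5)²*(-9 - 1*(-5))) = 755964*(-491133 + (¼)*25*(-9 + 5)) = 755964*(-491133 + (¼)*25*(-4)) = 755964*(-491133 - 25) = 755964*(-491158) = -371297766312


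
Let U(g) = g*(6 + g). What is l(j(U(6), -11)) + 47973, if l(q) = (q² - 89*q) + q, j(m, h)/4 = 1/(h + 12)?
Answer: 47637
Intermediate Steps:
j(m, h) = 4/(12 + h) (j(m, h) = 4/(h + 12) = 4/(12 + h))
l(q) = q² - 88*q
l(j(U(6), -11)) + 47973 = (4/(12 - 11))*(-88 + 4/(12 - 11)) + 47973 = (4/1)*(-88 + 4/1) + 47973 = (4*1)*(-88 + 4*1) + 47973 = 4*(-88 + 4) + 47973 = 4*(-84) + 47973 = -336 + 47973 = 47637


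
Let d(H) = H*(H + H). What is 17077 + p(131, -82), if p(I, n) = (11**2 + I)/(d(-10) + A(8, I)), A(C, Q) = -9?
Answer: 3261959/191 ≈ 17078.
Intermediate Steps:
d(H) = 2*H**2 (d(H) = H*(2*H) = 2*H**2)
p(I, n) = 121/191 + I/191 (p(I, n) = (11**2 + I)/(2*(-10)**2 - 9) = (121 + I)/(2*100 - 9) = (121 + I)/(200 - 9) = (121 + I)/191 = (121 + I)*(1/191) = 121/191 + I/191)
17077 + p(131, -82) = 17077 + (121/191 + (1/191)*131) = 17077 + (121/191 + 131/191) = 17077 + 252/191 = 3261959/191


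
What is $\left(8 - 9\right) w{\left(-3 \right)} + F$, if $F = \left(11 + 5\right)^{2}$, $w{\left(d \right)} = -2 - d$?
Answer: $255$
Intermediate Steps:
$F = 256$ ($F = 16^{2} = 256$)
$\left(8 - 9\right) w{\left(-3 \right)} + F = \left(8 - 9\right) \left(-2 - -3\right) + 256 = - (-2 + 3) + 256 = \left(-1\right) 1 + 256 = -1 + 256 = 255$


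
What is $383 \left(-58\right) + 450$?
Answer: $-21764$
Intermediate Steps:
$383 \left(-58\right) + 450 = -22214 + 450 = -21764$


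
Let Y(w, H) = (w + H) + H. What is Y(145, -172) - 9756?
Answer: -9955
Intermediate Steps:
Y(w, H) = w + 2*H (Y(w, H) = (H + w) + H = w + 2*H)
Y(145, -172) - 9756 = (145 + 2*(-172)) - 9756 = (145 - 344) - 9756 = -199 - 9756 = -9955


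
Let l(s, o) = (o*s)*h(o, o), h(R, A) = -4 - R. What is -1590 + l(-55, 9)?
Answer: 4845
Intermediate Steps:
l(s, o) = o*s*(-4 - o) (l(s, o) = (o*s)*(-4 - o) = o*s*(-4 - o))
-1590 + l(-55, 9) = -1590 - 1*9*(-55)*(4 + 9) = -1590 - 1*9*(-55)*13 = -1590 + 6435 = 4845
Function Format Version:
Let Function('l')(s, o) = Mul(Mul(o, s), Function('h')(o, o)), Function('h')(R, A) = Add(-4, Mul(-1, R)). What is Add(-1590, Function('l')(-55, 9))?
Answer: 4845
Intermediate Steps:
Function('l')(s, o) = Mul(o, s, Add(-4, Mul(-1, o))) (Function('l')(s, o) = Mul(Mul(o, s), Add(-4, Mul(-1, o))) = Mul(o, s, Add(-4, Mul(-1, o))))
Add(-1590, Function('l')(-55, 9)) = Add(-1590, Mul(-1, 9, -55, Add(4, 9))) = Add(-1590, Mul(-1, 9, -55, 13)) = Add(-1590, 6435) = 4845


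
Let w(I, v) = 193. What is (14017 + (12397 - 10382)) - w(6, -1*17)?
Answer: 15839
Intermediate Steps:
(14017 + (12397 - 10382)) - w(6, -1*17) = (14017 + (12397 - 10382)) - 1*193 = (14017 + 2015) - 193 = 16032 - 193 = 15839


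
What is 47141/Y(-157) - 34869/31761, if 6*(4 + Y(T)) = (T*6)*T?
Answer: 70877644/86972205 ≈ 0.81495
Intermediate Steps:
Y(T) = -4 + T² (Y(T) = -4 + ((T*6)*T)/6 = -4 + ((6*T)*T)/6 = -4 + (6*T²)/6 = -4 + T²)
47141/Y(-157) - 34869/31761 = 47141/(-4 + (-157)²) - 34869/31761 = 47141/(-4 + 24649) - 34869*1/31761 = 47141/24645 - 11623/10587 = 70877644/86972205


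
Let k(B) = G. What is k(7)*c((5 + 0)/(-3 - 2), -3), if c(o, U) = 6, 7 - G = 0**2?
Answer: 42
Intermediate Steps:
G = 7 (G = 7 - 1*0**2 = 7 - 1*0 = 7 + 0 = 7)
k(B) = 7
k(7)*c((5 + 0)/(-3 - 2), -3) = 7*6 = 42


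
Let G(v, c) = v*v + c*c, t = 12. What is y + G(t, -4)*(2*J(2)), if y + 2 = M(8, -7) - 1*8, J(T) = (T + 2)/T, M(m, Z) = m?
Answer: 638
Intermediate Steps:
J(T) = (2 + T)/T
y = -2 (y = -2 + (8 - 1*8) = -2 + (8 - 8) = -2 + 0 = -2)
G(v, c) = c² + v² (G(v, c) = v² + c² = c² + v²)
y + G(t, -4)*(2*J(2)) = -2 + ((-4)² + 12²)*(2*((2 + 2)/2)) = -2 + (16 + 144)*(2*((½)*4)) = -2 + 160*(2*2) = -2 + 160*4 = -2 + 640 = 638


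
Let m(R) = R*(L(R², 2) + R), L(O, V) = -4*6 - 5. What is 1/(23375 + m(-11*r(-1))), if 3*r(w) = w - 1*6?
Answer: 9/209605 ≈ 4.2938e-5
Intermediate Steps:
L(O, V) = -29 (L(O, V) = -24 - 5 = -29)
r(w) = -2 + w/3 (r(w) = (w - 1*6)/3 = (w - 6)/3 = (-6 + w)/3 = -2 + w/3)
m(R) = R*(-29 + R)
1/(23375 + m(-11*r(-1))) = 1/(23375 + (-11*(-2 + (⅓)*(-1)))*(-29 - 11*(-2 + (⅓)*(-1)))) = 1/(23375 + (-11*(-2 - ⅓))*(-29 - 11*(-2 - ⅓))) = 1/(23375 + (-11*(-7/3))*(-29 - 11*(-7/3))) = 1/(23375 + 77*(-29 + 77/3)/3) = 1/(23375 + (77/3)*(-10/3)) = 1/(23375 - 770/9) = 1/(209605/9) = 9/209605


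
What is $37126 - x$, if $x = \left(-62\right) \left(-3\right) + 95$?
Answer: $36845$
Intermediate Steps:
$x = 281$ ($x = 186 + 95 = 281$)
$37126 - x = 37126 - 281 = 36845$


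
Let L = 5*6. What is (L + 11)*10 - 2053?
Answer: -1643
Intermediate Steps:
L = 30
(L + 11)*10 - 2053 = (30 + 11)*10 - 2053 = 41*10 - 2053 = 410 - 2053 = -1643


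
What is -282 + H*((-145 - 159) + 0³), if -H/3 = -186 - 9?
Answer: -178122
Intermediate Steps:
H = 585 (H = -3*(-186 - 9) = -3*(-195) = 585)
-282 + H*((-145 - 159) + 0³) = -282 + 585*((-145 - 159) + 0³) = -282 + 585*(-304 + 0) = -282 + 585*(-304) = -282 - 177840 = -178122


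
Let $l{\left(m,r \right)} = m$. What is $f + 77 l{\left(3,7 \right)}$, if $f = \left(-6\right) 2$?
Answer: $219$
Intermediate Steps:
$f = -12$
$f + 77 l{\left(3,7 \right)} = -12 + 77 \cdot 3 = -12 + 231 = 219$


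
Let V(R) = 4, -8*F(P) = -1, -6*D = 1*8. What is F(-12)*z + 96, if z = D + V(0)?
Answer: 289/3 ≈ 96.333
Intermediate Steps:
D = -4/3 (D = -8/6 = -⅙*8 = -4/3 ≈ -1.3333)
F(P) = ⅛ (F(P) = -⅛*(-1) = ⅛)
z = 8/3 (z = -4/3 + 4 = 8/3 ≈ 2.6667)
F(-12)*z + 96 = (⅛)*(8/3) + 96 = ⅓ + 96 = 289/3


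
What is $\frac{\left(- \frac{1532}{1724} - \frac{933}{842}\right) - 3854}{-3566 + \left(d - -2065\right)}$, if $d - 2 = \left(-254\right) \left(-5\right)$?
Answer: $\frac{1399348917}{83104558} \approx 16.838$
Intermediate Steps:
$d = 1272$ ($d = 2 - -1270 = 2 + 1270 = 1272$)
$\frac{\left(- \frac{1532}{1724} - \frac{933}{842}\right) - 3854}{-3566 + \left(d - -2065\right)} = \frac{\left(- \frac{1532}{1724} - \frac{933}{842}\right) - 3854}{-3566 + \left(1272 - -2065\right)} = \frac{\left(\left(-1532\right) \frac{1}{1724} - \frac{933}{842}\right) - 3854}{-3566 + \left(1272 + 2065\right)} = \frac{\left(- \frac{383}{431} - \frac{933}{842}\right) - 3854}{-3566 + 3337} = \frac{- \frac{724609}{362902} - 3854}{-229} = \left(- \frac{1399348917}{362902}\right) \left(- \frac{1}{229}\right) = \frac{1399348917}{83104558}$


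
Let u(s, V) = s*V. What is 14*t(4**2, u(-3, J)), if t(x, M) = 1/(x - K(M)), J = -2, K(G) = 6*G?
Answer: -7/10 ≈ -0.70000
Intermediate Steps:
u(s, V) = V*s
t(x, M) = 1/(x - 6*M)
14*t(4**2, u(-3, J)) = 14/(4**2 - (-12)*(-3)) = 14/(16 - 6*6) = 14/(16 - 36) = 14/(-20) = 14*(-1/20) = -7/10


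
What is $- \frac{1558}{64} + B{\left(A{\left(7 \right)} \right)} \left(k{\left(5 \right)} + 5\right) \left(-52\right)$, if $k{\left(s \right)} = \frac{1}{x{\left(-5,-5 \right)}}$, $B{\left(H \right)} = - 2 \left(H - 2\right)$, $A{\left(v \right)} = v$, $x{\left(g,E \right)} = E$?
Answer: $\frac{79093}{32} \approx 2471.7$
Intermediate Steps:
$B{\left(H \right)} = 4 - 2 H$ ($B{\left(H \right)} = - 2 \left(-2 + H\right) = 4 - 2 H$)
$k{\left(s \right)} = - \frac{1}{5}$ ($k{\left(s \right)} = \frac{1}{-5} = - \frac{1}{5}$)
$- \frac{1558}{64} + B{\left(A{\left(7 \right)} \right)} \left(k{\left(5 \right)} + 5\right) \left(-52\right) = - \frac{1558}{64} + \left(4 - 14\right) \left(- \frac{1}{5} + 5\right) \left(-52\right) = \left(-1558\right) \frac{1}{64} + \left(4 - 14\right) \frac{24}{5} \left(-52\right) = - \frac{779}{32} - -2496 = - \frac{779}{32} + 2496 = \frac{79093}{32}$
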